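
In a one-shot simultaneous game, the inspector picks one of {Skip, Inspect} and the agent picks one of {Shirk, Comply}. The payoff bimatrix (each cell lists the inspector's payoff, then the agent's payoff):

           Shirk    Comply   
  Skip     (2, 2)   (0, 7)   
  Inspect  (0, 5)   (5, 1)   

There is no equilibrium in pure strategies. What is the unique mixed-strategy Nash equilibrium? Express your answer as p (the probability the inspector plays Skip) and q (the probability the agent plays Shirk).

p = 4/9, q = 5/7

The agent's indifference between Shirk and Comply determines the inspector's mixing probability p:
  the agent's payoff to Shirk: p·2 + (1−p)·5 = -3p + 5
  the agent's payoff to Comply: p·7 + (1−p)·1 = 6p + 1
  -3p + 5 = 6p + 1  ⇒  -9p = -4  ⇒  p = 4/9.
The agent's mix must leave the inspector indifferent between Skip and Inspect.
  the inspector's payoff from Skip: q·2 + (1−q)·0 = 2q
  the inspector's payoff from Inspect: q·0 + (1−q)·5 = -5q + 5
  2q = -5q + 5  ⇒  7q = 5  ⇒  q = 5/7.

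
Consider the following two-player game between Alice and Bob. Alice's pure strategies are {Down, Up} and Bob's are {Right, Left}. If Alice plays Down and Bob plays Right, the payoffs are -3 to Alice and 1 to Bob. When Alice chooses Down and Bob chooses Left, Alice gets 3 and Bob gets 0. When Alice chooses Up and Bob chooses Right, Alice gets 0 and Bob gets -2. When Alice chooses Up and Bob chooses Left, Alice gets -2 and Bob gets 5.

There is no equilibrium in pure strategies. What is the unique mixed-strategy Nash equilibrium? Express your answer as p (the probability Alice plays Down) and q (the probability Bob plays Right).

In a mixed equilibrium Bob is indifferent between Right and Left; this condition fixes p.
  Bob's payoff to Right: p·1 + (1−p)·(-2) = 3p - 2
  Bob's payoff to Left: p·0 + (1−p)·5 = -5p + 5
  3p - 2 = -5p + 5  ⇒  8p = 7  ⇒  p = 7/8.
Bob's mix must leave Alice indifferent between Down and Up.
  Alice's expected payoff from Down: q·(-3) + (1−q)·3 = -6q + 3
  Alice's expected payoff from Up: q·0 + (1−q)·(-2) = 2q - 2
  -6q + 3 = 2q - 2  ⇒  -8q = -5  ⇒  q = 5/8.

p = 7/8, q = 5/8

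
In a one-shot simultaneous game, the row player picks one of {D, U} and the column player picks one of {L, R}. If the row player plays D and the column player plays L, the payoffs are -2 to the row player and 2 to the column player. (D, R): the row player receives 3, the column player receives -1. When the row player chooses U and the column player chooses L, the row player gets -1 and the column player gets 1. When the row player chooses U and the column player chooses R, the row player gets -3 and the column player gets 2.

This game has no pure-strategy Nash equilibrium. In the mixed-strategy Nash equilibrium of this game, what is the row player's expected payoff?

For the row player to be willing to mix, the row player must be indifferent between D and U, which pins down the column player's mix.
  the row player's payoff to D: q·(-2) + (1−q)·3 = -5q + 3
  the row player's payoff to U: q·(-1) + (1−q)·(-3) = 2q - 3
  -5q + 3 = 2q - 3  ⇒  -7q = -6  ⇒  q = 6/7.
At equilibrium the row player is indifferent across rows, so the row player's payoff equals the payoff from D: (6/7)·(-2) + (1/7)·3 = -9/7.

-9/7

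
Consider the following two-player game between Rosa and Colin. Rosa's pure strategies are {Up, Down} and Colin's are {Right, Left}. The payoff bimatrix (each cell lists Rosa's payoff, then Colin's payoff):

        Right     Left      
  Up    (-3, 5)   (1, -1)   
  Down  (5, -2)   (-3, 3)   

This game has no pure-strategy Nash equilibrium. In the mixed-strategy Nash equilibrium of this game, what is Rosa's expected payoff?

-1/3

Set Rosa's expected payoff from Up equal to that from Down:
  Rosa's payoff to Up: q·(-3) + (1−q)·1 = -4q + 1
  Rosa's payoff to Down: q·5 + (1−q)·(-3) = 8q - 3
  -4q + 1 = 8q - 3  ⇒  -12q = -4  ⇒  q = 1/3.
At equilibrium Rosa is indifferent across rows, so Rosa's payoff equals the payoff from Up: (1/3)·(-3) + (2/3)·1 = -1/3.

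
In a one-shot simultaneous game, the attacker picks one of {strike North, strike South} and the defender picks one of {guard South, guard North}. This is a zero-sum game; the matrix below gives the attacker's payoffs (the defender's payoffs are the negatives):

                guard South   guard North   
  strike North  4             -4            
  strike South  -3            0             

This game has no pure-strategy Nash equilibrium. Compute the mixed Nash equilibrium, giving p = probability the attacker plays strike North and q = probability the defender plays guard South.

p = 3/11, q = 4/11

The attacker's mix must leave the defender indifferent between guard South and guard North.
  the defender's payoff to guard South: p·(-4) + (1−p)·3 = -7p + 3
  the defender's payoff to guard North: p·4 + (1−p)·0 = 4p
  -7p + 3 = 4p  ⇒  -11p = -3  ⇒  p = 3/11.
The attacker's indifference between strike North and strike South determines the defender's mixing probability q:
  the attacker's payoff to strike North: q·4 + (1−q)·(-4) = 8q - 4
  the attacker's payoff to strike South: q·(-3) + (1−q)·0 = -3q
  8q - 4 = -3q  ⇒  11q = 4  ⇒  q = 4/11.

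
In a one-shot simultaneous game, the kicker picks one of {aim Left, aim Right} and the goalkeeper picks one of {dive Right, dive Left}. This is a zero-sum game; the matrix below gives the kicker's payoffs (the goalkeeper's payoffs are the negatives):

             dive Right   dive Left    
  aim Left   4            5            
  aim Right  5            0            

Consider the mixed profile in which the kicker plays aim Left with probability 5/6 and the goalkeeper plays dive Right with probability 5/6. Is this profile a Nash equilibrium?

Check the goalkeeper's indifference given the kicker's mix p = 5/6:
  payoff from dive Right = -25/6; payoff from dive Left = -25/6 — equal.
Check the kicker's indifference given the goalkeeper's mix q = 5/6:
  payoff from aim Left = 25/6; payoff from aim Right = 25/6 — equal.
Both players are indifferent, so neither can profitably deviate.

Yes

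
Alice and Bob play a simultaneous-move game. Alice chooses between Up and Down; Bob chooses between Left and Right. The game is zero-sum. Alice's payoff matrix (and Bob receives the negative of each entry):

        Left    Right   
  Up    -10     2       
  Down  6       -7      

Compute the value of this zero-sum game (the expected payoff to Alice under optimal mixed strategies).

v = -58/25

Alice's indifference between Up and Down determines Bob's mixing probability q:
  Alice's expected payoff from Up: q·(-10) + (1−q)·2 = -12q + 2
  Alice's expected payoff from Down: q·6 + (1−q)·(-7) = 13q - 7
  -12q + 2 = 13q - 7  ⇒  -25q = -9  ⇒  q = 9/25.
The value is Alice's expected payoff against this mix (using Up): (9/25)·(-10) + (16/25)·2 = -58/25.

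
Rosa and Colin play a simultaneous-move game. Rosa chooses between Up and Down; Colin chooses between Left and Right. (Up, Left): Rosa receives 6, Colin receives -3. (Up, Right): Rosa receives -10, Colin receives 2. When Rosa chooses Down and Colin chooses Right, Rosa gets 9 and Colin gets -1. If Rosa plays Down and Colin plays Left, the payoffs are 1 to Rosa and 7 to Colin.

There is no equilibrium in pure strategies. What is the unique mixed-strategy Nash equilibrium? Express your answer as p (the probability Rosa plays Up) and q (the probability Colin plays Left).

p = 8/13, q = 19/24

For Colin to be willing to mix, Colin must be indifferent between Left and Right, which pins down Rosa's mix.
  Colin's payoff from Left: p·(-3) + (1−p)·7 = -10p + 7
  Colin's payoff from Right: p·2 + (1−p)·(-1) = 3p - 1
  -10p + 7 = 3p - 1  ⇒  -13p = -8  ⇒  p = 8/13.
Set Rosa's expected payoff from Up equal to that from Down:
  Rosa's payoff to Up: q·6 + (1−q)·(-10) = 16q - 10
  Rosa's payoff to Down: q·1 + (1−q)·9 = -8q + 9
  16q - 10 = -8q + 9  ⇒  24q = 19  ⇒  q = 19/24.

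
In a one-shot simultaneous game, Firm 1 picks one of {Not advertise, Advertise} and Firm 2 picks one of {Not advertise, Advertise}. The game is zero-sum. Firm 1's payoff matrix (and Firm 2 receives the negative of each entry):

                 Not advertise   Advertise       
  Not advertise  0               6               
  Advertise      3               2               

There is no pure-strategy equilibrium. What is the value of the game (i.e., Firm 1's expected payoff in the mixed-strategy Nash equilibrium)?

Firm 2's mix must leave Firm 1 indifferent between Not advertise and Advertise.
  Firm 1's payoff from Not advertise: q·0 + (1−q)·6 = -6q + 6
  Firm 1's payoff from Advertise: q·3 + (1−q)·2 = q + 2
  -6q + 6 = q + 2  ⇒  -7q = -4  ⇒  q = 4/7.
The value is Firm 1's expected payoff against this mix (using Not advertise): (4/7)·0 + (3/7)·6 = 18/7.

v = 18/7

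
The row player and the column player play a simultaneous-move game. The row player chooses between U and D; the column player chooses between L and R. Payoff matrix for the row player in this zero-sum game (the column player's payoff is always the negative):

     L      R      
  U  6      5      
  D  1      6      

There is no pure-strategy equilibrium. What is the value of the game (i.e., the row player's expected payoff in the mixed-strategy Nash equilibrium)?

v = 31/6

The column player's mix must leave the row player indifferent between U and D.
  the row player's expected payoff from U: q·6 + (1−q)·5 = q + 5
  the row player's expected payoff from D: q·1 + (1−q)·6 = -5q + 6
  q + 5 = -5q + 6  ⇒  6q = 1  ⇒  q = 1/6.
The value is the row player's expected payoff against this mix (using U): (1/6)·6 + (5/6)·5 = 31/6.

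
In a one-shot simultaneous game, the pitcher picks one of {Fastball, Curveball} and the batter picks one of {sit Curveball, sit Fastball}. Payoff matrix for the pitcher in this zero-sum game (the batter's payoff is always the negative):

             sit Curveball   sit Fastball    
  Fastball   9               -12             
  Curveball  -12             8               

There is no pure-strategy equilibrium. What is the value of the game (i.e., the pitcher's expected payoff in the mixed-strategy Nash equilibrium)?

v = -72/41

In a mixed equilibrium the pitcher is indifferent between Fastball and Curveball; this condition fixes q.
  the pitcher's expected payoff from Fastball: q·9 + (1−q)·(-12) = 21q - 12
  the pitcher's expected payoff from Curveball: q·(-12) + (1−q)·8 = -20q + 8
  21q - 12 = -20q + 8  ⇒  41q = 20  ⇒  q = 20/41.
The value is the pitcher's expected payoff against this mix (using Fastball): (20/41)·9 + (21/41)·(-12) = -72/41.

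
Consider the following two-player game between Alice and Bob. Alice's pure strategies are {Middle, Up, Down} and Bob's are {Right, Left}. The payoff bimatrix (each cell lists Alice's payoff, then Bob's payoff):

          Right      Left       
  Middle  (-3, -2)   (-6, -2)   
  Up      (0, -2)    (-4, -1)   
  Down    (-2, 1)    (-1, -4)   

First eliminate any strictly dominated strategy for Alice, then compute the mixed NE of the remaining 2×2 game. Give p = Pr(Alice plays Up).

Alice's strategy Middle is strictly dominated by Up: 0 > -3 and -4 > -6. Eliminate Middle.
Alice's mix must leave Bob indifferent between Right and Left.
  Bob's payoff from Right: p·(-2) + (1−p)·1 = -3p + 1
  Bob's payoff from Left: p·(-1) + (1−p)·(-4) = 3p - 4
  -3p + 1 = 3p - 4  ⇒  -6p = -5  ⇒  p = 5/6.

p = 5/6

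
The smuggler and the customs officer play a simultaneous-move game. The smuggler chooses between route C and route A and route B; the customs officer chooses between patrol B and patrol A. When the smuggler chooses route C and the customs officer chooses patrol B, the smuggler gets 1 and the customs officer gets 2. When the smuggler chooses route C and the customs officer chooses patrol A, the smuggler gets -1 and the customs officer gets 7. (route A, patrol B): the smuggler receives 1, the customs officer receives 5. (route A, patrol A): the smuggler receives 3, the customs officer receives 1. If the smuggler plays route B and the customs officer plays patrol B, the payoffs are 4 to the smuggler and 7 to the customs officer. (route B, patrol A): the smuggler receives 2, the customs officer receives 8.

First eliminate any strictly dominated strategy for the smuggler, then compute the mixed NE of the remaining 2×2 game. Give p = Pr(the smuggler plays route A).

p = 1/5

The smuggler's strategy route C is strictly dominated by route B: 4 > 1 and 2 > -1. Eliminate route C.
The smuggler's mix must leave the customs officer indifferent between patrol B and patrol A.
  the customs officer's expected payoff from patrol B: p·5 + (1−p)·7 = -2p + 7
  the customs officer's expected payoff from patrol A: p·1 + (1−p)·8 = -7p + 8
  -2p + 7 = -7p + 8  ⇒  5p = 1  ⇒  p = 1/5.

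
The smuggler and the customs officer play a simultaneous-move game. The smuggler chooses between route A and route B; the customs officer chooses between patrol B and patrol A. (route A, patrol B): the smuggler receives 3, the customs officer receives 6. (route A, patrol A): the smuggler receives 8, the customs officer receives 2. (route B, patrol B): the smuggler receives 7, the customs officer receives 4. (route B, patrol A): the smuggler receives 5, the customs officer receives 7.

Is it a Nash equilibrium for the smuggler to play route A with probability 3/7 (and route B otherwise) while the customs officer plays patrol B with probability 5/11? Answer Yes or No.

No

Given the customs officer's mix q = 5/11, the smuggler's payoff from route A is 63/11 but from route B is 65/11. The smuggler strictly prefers route B, so the smuggler would not mix.
So the proposed profile is not a Nash equilibrium.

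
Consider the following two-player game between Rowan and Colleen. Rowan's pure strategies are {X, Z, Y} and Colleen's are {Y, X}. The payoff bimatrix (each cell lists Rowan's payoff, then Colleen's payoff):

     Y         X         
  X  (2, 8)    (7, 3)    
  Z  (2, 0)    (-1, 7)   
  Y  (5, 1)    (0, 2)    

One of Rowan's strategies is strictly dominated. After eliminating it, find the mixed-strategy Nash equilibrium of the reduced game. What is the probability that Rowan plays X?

p = 1/6

Rowan's strategy Z is strictly dominated by Y: 5 > 2 and 0 > -1. Eliminate Z.
For Colleen to be willing to mix, Colleen must be indifferent between Y and X, which pins down Rowan's mix.
  Colleen's expected payoff from Y: p·8 + (1−p)·1 = 7p + 1
  Colleen's expected payoff from X: p·3 + (1−p)·2 = p + 2
  7p + 1 = p + 2  ⇒  6p = 1  ⇒  p = 1/6.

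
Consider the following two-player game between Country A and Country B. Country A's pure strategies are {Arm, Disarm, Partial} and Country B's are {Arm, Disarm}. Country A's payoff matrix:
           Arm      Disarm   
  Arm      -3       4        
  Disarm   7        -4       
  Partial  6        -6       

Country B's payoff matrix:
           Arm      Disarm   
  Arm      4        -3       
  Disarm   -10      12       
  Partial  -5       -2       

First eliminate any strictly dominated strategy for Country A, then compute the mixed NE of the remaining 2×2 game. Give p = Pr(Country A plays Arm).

Country A's strategy Partial is strictly dominated by Disarm: 7 > 6 and -4 > -6. Eliminate Partial.
For Country B to be willing to mix, Country B must be indifferent between Arm and Disarm, which pins down Country A's mix.
  Country B's expected payoff from Arm: p·4 + (1−p)·(-10) = 14p - 10
  Country B's expected payoff from Disarm: p·(-3) + (1−p)·12 = -15p + 12
  14p - 10 = -15p + 12  ⇒  29p = 22  ⇒  p = 22/29.

p = 22/29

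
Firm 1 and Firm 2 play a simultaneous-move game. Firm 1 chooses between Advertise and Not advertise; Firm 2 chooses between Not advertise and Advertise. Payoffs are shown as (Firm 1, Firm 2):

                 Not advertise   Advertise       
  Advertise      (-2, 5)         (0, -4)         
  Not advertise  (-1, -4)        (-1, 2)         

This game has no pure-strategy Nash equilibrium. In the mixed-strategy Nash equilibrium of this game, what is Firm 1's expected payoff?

Firm 1's indifference between Advertise and Not advertise determines Firm 2's mixing probability q:
  Firm 1's payoff to Advertise: q·(-2) + (1−q)·0 = -2q
  Firm 1's payoff to Not advertise: q·(-1) + (1−q)·(-1) = -1
  -2q = -1  ⇒  -2q = -1  ⇒  q = 1/2.
At equilibrium Firm 1 is indifferent across rows, so Firm 1's payoff equals the payoff from Advertise: (1/2)·(-2) + (1/2)·0 = -1.

-1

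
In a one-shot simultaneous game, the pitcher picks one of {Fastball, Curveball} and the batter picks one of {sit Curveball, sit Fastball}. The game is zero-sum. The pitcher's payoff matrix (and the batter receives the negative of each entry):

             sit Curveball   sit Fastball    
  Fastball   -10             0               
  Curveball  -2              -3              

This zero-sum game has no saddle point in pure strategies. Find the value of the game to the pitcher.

v = -30/11

For the pitcher to be willing to mix, the pitcher must be indifferent between Fastball and Curveball, which pins down the batter's mix.
  the pitcher's expected payoff from Fastball: q·(-10) + (1−q)·0 = -10q
  the pitcher's expected payoff from Curveball: q·(-2) + (1−q)·(-3) = q - 3
  -10q = q - 3  ⇒  -11q = -3  ⇒  q = 3/11.
The value is the pitcher's expected payoff against this mix (using Fastball): (3/11)·(-10) + (8/11)·0 = -30/11.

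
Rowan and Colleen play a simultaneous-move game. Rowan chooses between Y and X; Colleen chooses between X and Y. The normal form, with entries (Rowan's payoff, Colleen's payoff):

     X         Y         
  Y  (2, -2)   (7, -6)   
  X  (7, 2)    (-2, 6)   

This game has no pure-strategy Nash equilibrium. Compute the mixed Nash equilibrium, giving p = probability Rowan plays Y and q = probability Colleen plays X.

Set Colleen's expected payoff from X equal to that from Y:
  Colleen's expected payoff from X: p·(-2) + (1−p)·2 = -4p + 2
  Colleen's expected payoff from Y: p·(-6) + (1−p)·6 = -12p + 6
  -4p + 2 = -12p + 6  ⇒  8p = 4  ⇒  p = 1/2.
For Rowan to be willing to mix, Rowan must be indifferent between Y and X, which pins down Colleen's mix.
  Rowan's payoff from Y: q·2 + (1−q)·7 = -5q + 7
  Rowan's payoff from X: q·7 + (1−q)·(-2) = 9q - 2
  -5q + 7 = 9q - 2  ⇒  -14q = -9  ⇒  q = 9/14.

p = 1/2, q = 9/14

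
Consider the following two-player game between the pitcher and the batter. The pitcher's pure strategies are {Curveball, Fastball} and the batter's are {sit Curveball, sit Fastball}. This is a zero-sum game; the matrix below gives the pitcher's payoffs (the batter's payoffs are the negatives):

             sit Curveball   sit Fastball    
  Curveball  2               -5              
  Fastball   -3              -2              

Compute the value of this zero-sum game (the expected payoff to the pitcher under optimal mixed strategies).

v = -19/8

Set the pitcher's expected payoff from Curveball equal to that from Fastball:
  the pitcher's payoff from Curveball: q·2 + (1−q)·(-5) = 7q - 5
  the pitcher's payoff from Fastball: q·(-3) + (1−q)·(-2) = -q - 2
  7q - 5 = -q - 2  ⇒  8q = 3  ⇒  q = 3/8.
The value is the pitcher's expected payoff against this mix (using Curveball): (3/8)·2 + (5/8)·(-5) = -19/8.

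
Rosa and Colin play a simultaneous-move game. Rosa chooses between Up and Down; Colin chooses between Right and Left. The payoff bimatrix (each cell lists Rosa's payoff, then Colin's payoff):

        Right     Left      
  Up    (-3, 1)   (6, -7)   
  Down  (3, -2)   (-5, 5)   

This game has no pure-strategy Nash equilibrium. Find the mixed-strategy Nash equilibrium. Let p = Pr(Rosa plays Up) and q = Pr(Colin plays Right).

p = 7/15, q = 11/17

Set Colin's expected payoff from Right equal to that from Left:
  Colin's expected payoff from Right: p·1 + (1−p)·(-2) = 3p - 2
  Colin's expected payoff from Left: p·(-7) + (1−p)·5 = -12p + 5
  3p - 2 = -12p + 5  ⇒  15p = 7  ⇒  p = 7/15.
Set Rosa's expected payoff from Up equal to that from Down:
  Rosa's payoff from Up: q·(-3) + (1−q)·6 = -9q + 6
  Rosa's payoff from Down: q·3 + (1−q)·(-5) = 8q - 5
  -9q + 6 = 8q - 5  ⇒  -17q = -11  ⇒  q = 11/17.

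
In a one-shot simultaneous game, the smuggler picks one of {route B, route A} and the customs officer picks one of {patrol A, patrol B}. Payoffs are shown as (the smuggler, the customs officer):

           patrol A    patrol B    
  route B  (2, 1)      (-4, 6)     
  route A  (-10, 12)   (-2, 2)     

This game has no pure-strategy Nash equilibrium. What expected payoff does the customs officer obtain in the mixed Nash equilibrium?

14/3

Set the customs officer's expected payoff from patrol A equal to that from patrol B:
  the customs officer's payoff from patrol A: p·1 + (1−p)·12 = -11p + 12
  the customs officer's payoff from patrol B: p·6 + (1−p)·2 = 4p + 2
  -11p + 12 = 4p + 2  ⇒  -15p = -10  ⇒  p = 2/3.
At equilibrium the customs officer is indifferent across columns, so the customs officer's payoff equals the payoff from patrol A: (2/3)·1 + (1/3)·12 = 14/3.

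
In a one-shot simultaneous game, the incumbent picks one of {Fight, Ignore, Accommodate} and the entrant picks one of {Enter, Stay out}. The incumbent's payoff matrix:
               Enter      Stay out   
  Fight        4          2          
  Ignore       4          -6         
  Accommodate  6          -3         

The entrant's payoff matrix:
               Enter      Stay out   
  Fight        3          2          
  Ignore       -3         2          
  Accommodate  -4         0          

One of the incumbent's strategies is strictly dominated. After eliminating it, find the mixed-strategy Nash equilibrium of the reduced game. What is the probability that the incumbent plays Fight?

p = 4/5

The incumbent's strategy Ignore is strictly dominated by Accommodate: 6 > 4 and -3 > -6. Eliminate Ignore.
For the entrant to be willing to mix, the entrant must be indifferent between Enter and Stay out, which pins down the incumbent's mix.
  the entrant's payoff from Enter: p·3 + (1−p)·(-4) = 7p - 4
  the entrant's payoff from Stay out: p·2 + (1−p)·0 = 2p
  7p - 4 = 2p  ⇒  5p = 4  ⇒  p = 4/5.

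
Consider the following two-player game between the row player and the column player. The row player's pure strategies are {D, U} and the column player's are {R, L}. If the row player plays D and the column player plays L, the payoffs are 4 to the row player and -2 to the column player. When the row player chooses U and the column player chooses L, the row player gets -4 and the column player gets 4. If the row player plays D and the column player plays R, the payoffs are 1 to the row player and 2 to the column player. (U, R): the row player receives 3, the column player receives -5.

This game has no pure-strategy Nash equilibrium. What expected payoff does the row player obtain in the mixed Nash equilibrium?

8/5

The column player's mix must leave the row player indifferent between D and U.
  the row player's expected payoff from D: q·1 + (1−q)·4 = -3q + 4
  the row player's expected payoff from U: q·3 + (1−q)·(-4) = 7q - 4
  -3q + 4 = 7q - 4  ⇒  -10q = -8  ⇒  q = 4/5.
At equilibrium the row player is indifferent across rows, so the row player's payoff equals the payoff from D: (4/5)·1 + (1/5)·4 = 8/5.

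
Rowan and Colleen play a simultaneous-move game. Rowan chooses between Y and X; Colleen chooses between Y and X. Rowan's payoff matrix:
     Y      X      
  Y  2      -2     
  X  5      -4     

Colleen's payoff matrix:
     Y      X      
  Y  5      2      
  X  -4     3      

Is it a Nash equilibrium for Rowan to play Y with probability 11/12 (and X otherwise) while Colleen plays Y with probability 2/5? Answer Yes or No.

Given Rowan's mix p = 11/12, Colleen's payoff from Y is 17/4 but from X is 25/12. Colleen strictly prefers Y, so Colleen would not mix.
So the proposed profile is not a Nash equilibrium.

No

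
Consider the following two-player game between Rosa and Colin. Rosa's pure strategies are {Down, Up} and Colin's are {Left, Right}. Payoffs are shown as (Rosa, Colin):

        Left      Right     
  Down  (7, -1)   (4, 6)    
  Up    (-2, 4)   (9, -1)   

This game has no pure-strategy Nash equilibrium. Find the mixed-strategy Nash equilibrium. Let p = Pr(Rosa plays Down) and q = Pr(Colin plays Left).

Rosa's mix must leave Colin indifferent between Left and Right.
  Colin's payoff to Left: p·(-1) + (1−p)·4 = -5p + 4
  Colin's payoff to Right: p·6 + (1−p)·(-1) = 7p - 1
  -5p + 4 = 7p - 1  ⇒  -12p = -5  ⇒  p = 5/12.
Rosa's indifference between Down and Up determines Colin's mixing probability q:
  Rosa's payoff to Down: q·7 + (1−q)·4 = 3q + 4
  Rosa's payoff to Up: q·(-2) + (1−q)·9 = -11q + 9
  3q + 4 = -11q + 9  ⇒  14q = 5  ⇒  q = 5/14.

p = 5/12, q = 5/14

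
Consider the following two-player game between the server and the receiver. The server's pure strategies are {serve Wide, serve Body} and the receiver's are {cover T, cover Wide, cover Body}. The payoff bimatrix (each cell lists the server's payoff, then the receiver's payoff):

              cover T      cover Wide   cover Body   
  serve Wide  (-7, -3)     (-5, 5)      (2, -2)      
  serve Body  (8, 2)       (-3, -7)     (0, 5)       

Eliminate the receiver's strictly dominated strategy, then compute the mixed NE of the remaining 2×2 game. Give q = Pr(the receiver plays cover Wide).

q = 1/2

The receiver's strategy cover T is strictly dominated by cover Body: -2 > -3 and 5 > 2. Eliminate cover T.
For the server to be willing to mix, the server must be indifferent between serve Wide and serve Body, which pins down the receiver's mix.
  the server's payoff to serve Wide: q·(-5) + (1−q)·2 = -7q + 2
  the server's payoff to serve Body: q·(-3) + (1−q)·0 = -3q
  -7q + 2 = -3q  ⇒  -4q = -2  ⇒  q = 1/2.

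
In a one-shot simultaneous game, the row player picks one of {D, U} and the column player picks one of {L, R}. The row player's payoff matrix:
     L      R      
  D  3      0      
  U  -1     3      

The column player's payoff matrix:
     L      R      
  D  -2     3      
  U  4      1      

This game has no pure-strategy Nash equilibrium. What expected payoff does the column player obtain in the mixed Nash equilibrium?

The row player's mix must leave the column player indifferent between L and R.
  the column player's payoff from L: p·(-2) + (1−p)·4 = -6p + 4
  the column player's payoff from R: p·3 + (1−p)·1 = 2p + 1
  -6p + 4 = 2p + 1  ⇒  -8p = -3  ⇒  p = 3/8.
At equilibrium the column player is indifferent across columns, so the column player's payoff equals the payoff from L: (3/8)·(-2) + (5/8)·4 = 7/4.

7/4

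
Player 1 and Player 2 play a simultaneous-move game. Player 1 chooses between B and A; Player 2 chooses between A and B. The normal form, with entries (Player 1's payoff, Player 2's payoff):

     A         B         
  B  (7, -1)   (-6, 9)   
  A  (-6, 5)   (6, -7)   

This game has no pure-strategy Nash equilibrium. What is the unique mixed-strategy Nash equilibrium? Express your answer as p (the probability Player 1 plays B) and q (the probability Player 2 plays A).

p = 6/11, q = 12/25

In a mixed equilibrium Player 2 is indifferent between A and B; this condition fixes p.
  Player 2's payoff to A: p·(-1) + (1−p)·5 = -6p + 5
  Player 2's payoff to B: p·9 + (1−p)·(-7) = 16p - 7
  -6p + 5 = 16p - 7  ⇒  -22p = -12  ⇒  p = 6/11.
Set Player 1's expected payoff from B equal to that from A:
  Player 1's payoff to B: q·7 + (1−q)·(-6) = 13q - 6
  Player 1's payoff to A: q·(-6) + (1−q)·6 = -12q + 6
  13q - 6 = -12q + 6  ⇒  25q = 12  ⇒  q = 12/25.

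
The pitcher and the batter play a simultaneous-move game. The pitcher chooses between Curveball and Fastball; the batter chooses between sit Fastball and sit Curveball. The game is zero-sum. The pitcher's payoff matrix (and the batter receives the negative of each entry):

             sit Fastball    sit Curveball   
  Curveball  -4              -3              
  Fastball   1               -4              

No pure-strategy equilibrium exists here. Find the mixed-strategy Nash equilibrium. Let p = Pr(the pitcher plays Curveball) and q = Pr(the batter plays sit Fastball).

Set the batter's expected payoff from sit Fastball equal to that from sit Curveball:
  the batter's expected payoff from sit Fastball: p·4 + (1−p)·(-1) = 5p - 1
  the batter's expected payoff from sit Curveball: p·3 + (1−p)·4 = -p + 4
  5p - 1 = -p + 4  ⇒  6p = 5  ⇒  p = 5/6.
The pitcher's indifference between Curveball and Fastball determines the batter's mixing probability q:
  the pitcher's payoff from Curveball: q·(-4) + (1−q)·(-3) = -q - 3
  the pitcher's payoff from Fastball: q·1 + (1−q)·(-4) = 5q - 4
  -q - 3 = 5q - 4  ⇒  -6q = -1  ⇒  q = 1/6.

p = 5/6, q = 1/6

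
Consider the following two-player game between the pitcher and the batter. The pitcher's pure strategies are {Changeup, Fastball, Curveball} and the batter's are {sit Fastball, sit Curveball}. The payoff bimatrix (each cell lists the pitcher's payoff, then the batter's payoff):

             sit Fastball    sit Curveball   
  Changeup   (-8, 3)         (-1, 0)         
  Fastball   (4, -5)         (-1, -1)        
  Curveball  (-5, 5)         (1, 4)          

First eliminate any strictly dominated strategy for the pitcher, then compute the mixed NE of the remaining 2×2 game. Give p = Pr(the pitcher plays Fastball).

p = 1/5

The pitcher's strategy Changeup is strictly dominated by Curveball: -5 > -8 and 1 > -1. Eliminate Changeup.
The pitcher's mix must leave the batter indifferent between sit Fastball and sit Curveball.
  the batter's payoff from sit Fastball: p·(-5) + (1−p)·5 = -10p + 5
  the batter's payoff from sit Curveball: p·(-1) + (1−p)·4 = -5p + 4
  -10p + 5 = -5p + 4  ⇒  -5p = -1  ⇒  p = 1/5.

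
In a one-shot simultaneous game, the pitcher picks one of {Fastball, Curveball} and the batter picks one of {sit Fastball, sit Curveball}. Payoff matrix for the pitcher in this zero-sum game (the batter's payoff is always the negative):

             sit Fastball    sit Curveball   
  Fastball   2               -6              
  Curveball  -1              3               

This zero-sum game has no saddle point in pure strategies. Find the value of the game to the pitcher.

The pitcher's indifference between Fastball and Curveball determines the batter's mixing probability q:
  the pitcher's payoff from Fastball: q·2 + (1−q)·(-6) = 8q - 6
  the pitcher's payoff from Curveball: q·(-1) + (1−q)·3 = -4q + 3
  8q - 6 = -4q + 3  ⇒  12q = 9  ⇒  q = 3/4.
The value is the pitcher's expected payoff against this mix (using Fastball): (3/4)·2 + (1/4)·(-6) = 0.

v = 0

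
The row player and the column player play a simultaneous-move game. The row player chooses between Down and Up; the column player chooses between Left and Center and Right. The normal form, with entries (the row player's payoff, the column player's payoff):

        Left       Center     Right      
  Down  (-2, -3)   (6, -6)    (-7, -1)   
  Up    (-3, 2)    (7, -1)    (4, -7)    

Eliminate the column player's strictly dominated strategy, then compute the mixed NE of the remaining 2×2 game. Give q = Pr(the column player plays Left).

The column player's strategy Center is strictly dominated by Left: -3 > -6 and 2 > -1. Eliminate Center.
In a mixed equilibrium the row player is indifferent between Down and Up; this condition fixes q.
  the row player's payoff to Down: q·(-2) + (1−q)·(-7) = 5q - 7
  the row player's payoff to Up: q·(-3) + (1−q)·4 = -7q + 4
  5q - 7 = -7q + 4  ⇒  12q = 11  ⇒  q = 11/12.

q = 11/12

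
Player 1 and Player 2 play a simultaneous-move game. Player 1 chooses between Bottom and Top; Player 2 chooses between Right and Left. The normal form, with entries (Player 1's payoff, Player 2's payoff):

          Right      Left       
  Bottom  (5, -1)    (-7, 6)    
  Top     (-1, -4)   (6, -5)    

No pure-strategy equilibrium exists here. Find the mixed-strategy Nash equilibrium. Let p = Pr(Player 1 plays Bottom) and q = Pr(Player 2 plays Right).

p = 1/8, q = 13/19

Set Player 2's expected payoff from Right equal to that from Left:
  Player 2's payoff to Right: p·(-1) + (1−p)·(-4) = 3p - 4
  Player 2's payoff to Left: p·6 + (1−p)·(-5) = 11p - 5
  3p - 4 = 11p - 5  ⇒  -8p = -1  ⇒  p = 1/8.
Set Player 1's expected payoff from Bottom equal to that from Top:
  Player 1's payoff to Bottom: q·5 + (1−q)·(-7) = 12q - 7
  Player 1's payoff to Top: q·(-1) + (1−q)·6 = -7q + 6
  12q - 7 = -7q + 6  ⇒  19q = 13  ⇒  q = 13/19.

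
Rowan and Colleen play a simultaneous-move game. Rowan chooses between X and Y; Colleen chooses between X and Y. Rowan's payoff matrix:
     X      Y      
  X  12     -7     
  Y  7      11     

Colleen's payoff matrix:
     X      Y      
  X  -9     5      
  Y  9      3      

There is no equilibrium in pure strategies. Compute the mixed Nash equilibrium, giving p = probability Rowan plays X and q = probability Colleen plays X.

p = 3/10, q = 18/23

In a mixed equilibrium Colleen is indifferent between X and Y; this condition fixes p.
  Colleen's expected payoff from X: p·(-9) + (1−p)·9 = -18p + 9
  Colleen's expected payoff from Y: p·5 + (1−p)·3 = 2p + 3
  -18p + 9 = 2p + 3  ⇒  -20p = -6  ⇒  p = 3/10.
In a mixed equilibrium Rowan is indifferent between X and Y; this condition fixes q.
  Rowan's expected payoff from X: q·12 + (1−q)·(-7) = 19q - 7
  Rowan's expected payoff from Y: q·7 + (1−q)·11 = -4q + 11
  19q - 7 = -4q + 11  ⇒  23q = 18  ⇒  q = 18/23.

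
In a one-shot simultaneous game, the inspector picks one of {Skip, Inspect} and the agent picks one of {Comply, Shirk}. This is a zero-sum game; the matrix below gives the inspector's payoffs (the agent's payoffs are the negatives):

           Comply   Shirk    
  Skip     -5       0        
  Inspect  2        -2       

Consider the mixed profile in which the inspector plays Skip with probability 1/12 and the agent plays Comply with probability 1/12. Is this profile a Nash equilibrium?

No

Given the inspector's mix p = 1/12, the agent's payoff from Comply is -17/12 but from Shirk is 11/6. The agent strictly prefers Shirk, so the agent would not mix.
So the proposed profile is not a Nash equilibrium.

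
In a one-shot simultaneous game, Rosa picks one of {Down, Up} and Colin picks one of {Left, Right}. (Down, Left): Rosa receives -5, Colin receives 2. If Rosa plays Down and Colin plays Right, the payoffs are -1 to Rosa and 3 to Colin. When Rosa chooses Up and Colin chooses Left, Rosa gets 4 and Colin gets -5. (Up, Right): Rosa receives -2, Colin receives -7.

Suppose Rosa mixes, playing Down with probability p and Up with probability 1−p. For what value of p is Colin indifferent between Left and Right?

Colin's indifference between Left and Right determines Rosa's mixing probability p:
  Colin's payoff from Left: p·2 + (1−p)·(-5) = 7p - 5
  Colin's payoff from Right: p·3 + (1−p)·(-7) = 10p - 7
  7p - 5 = 10p - 7  ⇒  -3p = -2  ⇒  p = 2/3.

p = 2/3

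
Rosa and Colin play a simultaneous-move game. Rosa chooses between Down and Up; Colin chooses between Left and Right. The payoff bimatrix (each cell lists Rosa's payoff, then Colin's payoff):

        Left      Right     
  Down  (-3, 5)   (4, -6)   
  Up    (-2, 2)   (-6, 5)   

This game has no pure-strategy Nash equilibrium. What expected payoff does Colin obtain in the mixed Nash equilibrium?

37/14

Colin's indifference between Left and Right determines Rosa's mixing probability p:
  Colin's payoff to Left: p·5 + (1−p)·2 = 3p + 2
  Colin's payoff to Right: p·(-6) + (1−p)·5 = -11p + 5
  3p + 2 = -11p + 5  ⇒  14p = 3  ⇒  p = 3/14.
At equilibrium Colin is indifferent across columns, so Colin's payoff equals the payoff from Left: (3/14)·5 + (11/14)·2 = 37/14.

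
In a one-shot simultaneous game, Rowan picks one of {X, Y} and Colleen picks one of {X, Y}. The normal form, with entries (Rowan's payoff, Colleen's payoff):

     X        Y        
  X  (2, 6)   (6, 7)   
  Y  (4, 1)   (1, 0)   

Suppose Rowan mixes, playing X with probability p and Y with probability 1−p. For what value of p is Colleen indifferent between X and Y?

In a mixed equilibrium Colleen is indifferent between X and Y; this condition fixes p.
  Colleen's expected payoff from X: p·6 + (1−p)·1 = 5p + 1
  Colleen's expected payoff from Y: p·7 + (1−p)·0 = 7p
  5p + 1 = 7p  ⇒  -2p = -1  ⇒  p = 1/2.

p = 1/2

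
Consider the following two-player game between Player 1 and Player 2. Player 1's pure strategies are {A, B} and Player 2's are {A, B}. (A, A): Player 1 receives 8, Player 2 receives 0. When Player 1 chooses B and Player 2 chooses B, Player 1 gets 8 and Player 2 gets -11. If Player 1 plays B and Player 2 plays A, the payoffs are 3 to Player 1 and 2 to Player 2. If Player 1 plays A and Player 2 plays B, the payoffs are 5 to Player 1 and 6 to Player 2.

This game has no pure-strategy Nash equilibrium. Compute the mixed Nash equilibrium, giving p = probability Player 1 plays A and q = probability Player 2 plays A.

Set Player 2's expected payoff from A equal to that from B:
  Player 2's expected payoff from A: p·0 + (1−p)·2 = -2p + 2
  Player 2's expected payoff from B: p·6 + (1−p)·(-11) = 17p - 11
  -2p + 2 = 17p - 11  ⇒  -19p = -13  ⇒  p = 13/19.
Player 1's indifference between A and B determines Player 2's mixing probability q:
  Player 1's expected payoff from A: q·8 + (1−q)·5 = 3q + 5
  Player 1's expected payoff from B: q·3 + (1−q)·8 = -5q + 8
  3q + 5 = -5q + 8  ⇒  8q = 3  ⇒  q = 3/8.

p = 13/19, q = 3/8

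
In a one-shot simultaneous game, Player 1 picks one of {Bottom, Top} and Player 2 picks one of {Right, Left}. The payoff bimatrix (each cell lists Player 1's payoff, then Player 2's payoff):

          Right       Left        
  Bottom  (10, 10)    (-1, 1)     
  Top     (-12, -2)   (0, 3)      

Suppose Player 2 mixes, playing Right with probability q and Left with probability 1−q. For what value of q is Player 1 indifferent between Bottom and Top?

q = 1/23

Player 2's mix must leave Player 1 indifferent between Bottom and Top.
  Player 1's payoff from Bottom: q·10 + (1−q)·(-1) = 11q - 1
  Player 1's payoff from Top: q·(-12) + (1−q)·0 = -12q
  11q - 1 = -12q  ⇒  23q = 1  ⇒  q = 1/23.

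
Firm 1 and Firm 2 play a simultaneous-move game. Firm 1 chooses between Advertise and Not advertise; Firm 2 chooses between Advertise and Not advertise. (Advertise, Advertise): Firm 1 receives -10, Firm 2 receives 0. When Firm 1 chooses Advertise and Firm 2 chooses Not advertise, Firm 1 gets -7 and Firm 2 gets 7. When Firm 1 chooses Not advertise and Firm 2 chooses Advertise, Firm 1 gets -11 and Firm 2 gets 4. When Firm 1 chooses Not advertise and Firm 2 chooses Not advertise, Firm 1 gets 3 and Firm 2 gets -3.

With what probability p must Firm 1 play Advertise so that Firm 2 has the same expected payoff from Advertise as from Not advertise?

p = 1/2

Set Firm 2's expected payoff from Advertise equal to that from Not advertise:
  Firm 2's expected payoff from Advertise: p·0 + (1−p)·4 = -4p + 4
  Firm 2's expected payoff from Not advertise: p·7 + (1−p)·(-3) = 10p - 3
  -4p + 4 = 10p - 3  ⇒  -14p = -7  ⇒  p = 1/2.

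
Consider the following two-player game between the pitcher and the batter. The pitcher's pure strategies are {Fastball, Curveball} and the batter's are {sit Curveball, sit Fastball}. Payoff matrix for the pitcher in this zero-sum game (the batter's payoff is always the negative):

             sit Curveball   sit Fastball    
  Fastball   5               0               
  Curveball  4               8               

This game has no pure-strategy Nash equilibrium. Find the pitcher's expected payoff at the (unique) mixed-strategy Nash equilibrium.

40/9

The pitcher's indifference between Fastball and Curveball determines the batter's mixing probability q:
  the pitcher's payoff from Fastball: q·5 + (1−q)·0 = 5q
  the pitcher's payoff from Curveball: q·4 + (1−q)·8 = -4q + 8
  5q = -4q + 8  ⇒  9q = 8  ⇒  q = 8/9.
At equilibrium the pitcher is indifferent across rows, so the pitcher's payoff equals the payoff from Fastball: (8/9)·5 + (1/9)·0 = 40/9.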